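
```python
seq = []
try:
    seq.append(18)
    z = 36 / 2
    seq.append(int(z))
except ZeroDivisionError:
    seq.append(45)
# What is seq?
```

Step-by-step execution trace:
1. try: `seq.append(18)` → seq = [18].
2. `z = 36 / 2` → z = 18.0. No exception raised.
3. `seq.append(int(z))` → seq = [18, 18].
4. `except ZeroDivisionError` is skipped (no exception was raised).
Result: [18, 18]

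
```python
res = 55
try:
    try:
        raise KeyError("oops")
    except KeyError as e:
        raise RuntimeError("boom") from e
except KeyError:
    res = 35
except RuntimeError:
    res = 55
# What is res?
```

Step-by-step execution trace:
1. Inner try raises KeyError; inner `except KeyError as e` catches it.
2. `raise RuntimeError(...) from e` raises RuntimeError (KeyError is attached as __cause__, but only RuntimeError is active).
3. Outer `except KeyError` does not match RuntimeError; skipped.
4. Outer `except RuntimeError` matches → res = 55.
Result: 55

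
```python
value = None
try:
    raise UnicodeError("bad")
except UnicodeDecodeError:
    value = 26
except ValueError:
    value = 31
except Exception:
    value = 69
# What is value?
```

Step-by-step execution trace:
1. `raise UnicodeError(...)` raises UnicodeError.
2. `except UnicodeDecodeError` does not match (UnicodeError is not a subclass of UnicodeDecodeError); skipped.
3. `except ValueError` matches (UnicodeError is a subclass of ValueError) → value = 31.
4. `except Exception` is not reached.
Result: 31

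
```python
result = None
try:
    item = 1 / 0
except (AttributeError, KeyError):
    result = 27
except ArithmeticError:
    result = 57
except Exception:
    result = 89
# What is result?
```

Step-by-step execution trace:
1. `item = 1 / 0` raises ZeroDivisionError.
2. `except (AttributeError, KeyError)` does not match ZeroDivisionError; skipped.
3. `except ArithmeticError` matches (ZeroDivisionError is a subclass of ArithmeticError) → result = 57.
4. `except Exception` is not reached.
Result: 57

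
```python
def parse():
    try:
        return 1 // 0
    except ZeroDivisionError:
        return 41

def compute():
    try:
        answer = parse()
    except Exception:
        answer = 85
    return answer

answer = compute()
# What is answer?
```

Step-by-step execution trace:
1. `compute()` calls `parse()`.
2. In parse: `1 // 0` raises ZeroDivisionError; `except ZeroDivisionError` catches it → returns 41.
3. In compute: `answer = parse()` → answer = 41. No exception reaches compute.
4. `except Exception` is skipped; compute returns 41.
5. answer = 41.
Result: 41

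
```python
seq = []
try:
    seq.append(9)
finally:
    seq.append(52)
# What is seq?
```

Step-by-step execution trace:
1. try: `seq.append(9)` → seq = [9].
2. The try body completes without raising.
3. finally always runs: `seq.append(52)` → seq = [9, 52].
Result: [9, 52]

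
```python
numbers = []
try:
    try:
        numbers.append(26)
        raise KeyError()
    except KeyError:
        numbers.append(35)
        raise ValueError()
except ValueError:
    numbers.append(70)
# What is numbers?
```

Step-by-step execution trace:
1. Inner try: `numbers.append(26)` → numbers = [26].
2. `raise KeyError()` raises KeyError.
3. Inner `except KeyError` matches → `numbers.append(35)` → numbers = [26, 35].
4. `raise ValueError()` raises ValueError; propagates to outer try.
5. Outer `except ValueError` matches → `numbers.append(70)` → numbers = [26, 35, 70].
Result: [26, 35, 70]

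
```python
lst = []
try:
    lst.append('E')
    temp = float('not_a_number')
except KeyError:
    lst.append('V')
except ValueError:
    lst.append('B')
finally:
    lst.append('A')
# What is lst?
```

Step-by-step execution trace:
1. try: `lst.append('E')` → lst = ['E'].
2. `temp = float('not_a_number')` raises ValueError.
3. `except KeyError` does not match ValueError; skipped.
4. `except ValueError` matches → `lst.append('B')` → lst = ['E', 'B'].
5. finally always runs: `lst.append('A')` → lst = ['E', 'B', 'A'].
Result: ['E', 'B', 'A']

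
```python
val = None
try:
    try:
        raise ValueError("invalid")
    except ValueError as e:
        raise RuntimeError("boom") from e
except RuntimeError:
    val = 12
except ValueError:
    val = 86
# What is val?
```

Step-by-step execution trace:
1. Inner try raises ValueError; inner `except ValueError as e` catches it.
2. `raise RuntimeError(...) from e` raises RuntimeError (ValueError is attached as __cause__, but only RuntimeError is active).
3. Outer `except RuntimeError` matches → val = 12.
4. `except ValueError` is not reached.
Result: 12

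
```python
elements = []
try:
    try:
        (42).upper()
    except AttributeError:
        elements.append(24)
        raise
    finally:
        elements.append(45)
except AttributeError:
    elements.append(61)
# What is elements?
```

Step-by-step execution trace:
1. Inner try: `(42).upper()` raises AttributeError.
2. Inner `except AttributeError` matches → `elements.append(24)` → elements = [24].
3. bare `raise` re-raises AttributeError.
4. Inner `finally` runs during unwinding: `elements.append(45)` → elements = [24, 45].
5. Outer `except AttributeError` matches → `elements.append(61)` → elements = [24, 45, 61].
Result: [24, 45, 61]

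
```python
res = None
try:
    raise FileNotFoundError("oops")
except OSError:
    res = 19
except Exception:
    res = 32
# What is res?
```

Step-by-step execution trace:
1. `raise FileNotFoundError(...)` raises FileNotFoundError.
2. `except OSError` matches (FileNotFoundError is a subclass of OSError) → res = 19.
3. `except Exception` is not reached.
Result: 19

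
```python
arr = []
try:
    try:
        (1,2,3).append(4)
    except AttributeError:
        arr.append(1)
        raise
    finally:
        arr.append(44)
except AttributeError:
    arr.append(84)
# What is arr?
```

Step-by-step execution trace:
1. Inner try: `(1,2,3).append(4)` raises AttributeError.
2. Inner `except AttributeError` matches → `arr.append(1)` → arr = [1].
3. bare `raise` re-raises AttributeError.
4. Inner `finally` runs during unwinding: `arr.append(44)` → arr = [1, 44].
5. Outer `except AttributeError` matches → `arr.append(84)` → arr = [1, 44, 84].
Result: [1, 44, 84]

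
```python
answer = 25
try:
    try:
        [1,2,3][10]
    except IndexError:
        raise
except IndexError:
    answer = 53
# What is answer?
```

Step-by-step execution trace:
1. Inner try: `[1,2,3][10]` raises IndexError.
2. Inner `except IndexError` matches; bare `raise` re-raises the same IndexError.
3. Outer `except IndexError` matches → answer = 53.
Result: 53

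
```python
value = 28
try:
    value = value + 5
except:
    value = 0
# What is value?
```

Step-by-step execution trace:
1. value starts at 28.
2. try: `value = value + 5` → value = 33. No exception raised.
3. `except` is skipped.
Result: 33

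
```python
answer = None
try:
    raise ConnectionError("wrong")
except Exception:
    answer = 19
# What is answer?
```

Step-by-step execution trace:
1. `raise ConnectionError(...)` raises ConnectionError.
2. `except Exception` matches (ConnectionError is a subclass of Exception) → answer = 19.
Result: 19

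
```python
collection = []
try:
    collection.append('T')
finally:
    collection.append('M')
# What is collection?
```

Step-by-step execution trace:
1. try: `collection.append('T')` → collection = ['T'].
2. The try body completes without raising.
3. finally always runs: `collection.append('M')` → collection = ['T', 'M'].
Result: ['T', 'M']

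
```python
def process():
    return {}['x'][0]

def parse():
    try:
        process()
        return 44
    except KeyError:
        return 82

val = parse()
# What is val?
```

Step-by-step execution trace:
1. `parse()` calls `process()`.
2. `process()` evaluates `{}['x'][0]`, which raises KeyError; it propagates to the caller.
3. `return 44` is not reached.
4. `except KeyError` in parse matches → returns 82.
5. val = 82.
Result: 82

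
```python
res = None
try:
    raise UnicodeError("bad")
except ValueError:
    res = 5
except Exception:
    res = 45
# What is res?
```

Step-by-step execution trace:
1. `raise UnicodeError(...)` raises UnicodeError.
2. `except ValueError` matches (UnicodeError is a subclass of ValueError) → res = 5.
3. `except Exception` is not reached.
Result: 5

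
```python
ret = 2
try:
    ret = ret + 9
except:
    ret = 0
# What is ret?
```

Step-by-step execution trace:
1. ret starts at 2.
2. try: `ret = ret + 9` → ret = 11. No exception raised.
3. `except` is skipped.
Result: 11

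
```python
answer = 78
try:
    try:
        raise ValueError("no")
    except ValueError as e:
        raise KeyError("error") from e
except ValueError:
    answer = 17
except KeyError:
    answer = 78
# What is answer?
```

Step-by-step execution trace:
1. Inner try raises ValueError; inner `except ValueError as e` catches it.
2. `raise KeyError(...) from e` raises KeyError (ValueError is attached as __cause__, but only KeyError is active).
3. Outer `except ValueError` does not match KeyError; skipped.
4. Outer `except KeyError` matches → answer = 78.
Result: 78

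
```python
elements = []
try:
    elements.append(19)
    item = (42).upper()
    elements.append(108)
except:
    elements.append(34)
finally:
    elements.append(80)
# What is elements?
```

Step-by-step execution trace:
1. try: `elements.append(19)` → elements = [19].
2. `item = (42).upper()` raises AttributeError; `elements.append(108)` is not reached.
3. bare `except` matches → `elements.append(34)` → elements = [19, 34].
4. finally always runs: `elements.append(80)` → elements = [19, 34, 80].
Result: [19, 34, 80]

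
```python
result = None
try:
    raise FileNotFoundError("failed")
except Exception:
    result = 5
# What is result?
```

Step-by-step execution trace:
1. `raise FileNotFoundError(...)` raises FileNotFoundError.
2. `except Exception` matches (FileNotFoundError is a subclass of Exception) → result = 5.
Result: 5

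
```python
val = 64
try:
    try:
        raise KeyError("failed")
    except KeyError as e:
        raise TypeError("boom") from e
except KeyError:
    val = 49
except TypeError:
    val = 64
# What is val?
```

Step-by-step execution trace:
1. Inner try raises KeyError; inner `except KeyError as e` catches it.
2. `raise TypeError(...) from e` raises TypeError (KeyError is attached as __cause__, but only TypeError is active).
3. Outer `except KeyError` does not match TypeError; skipped.
4. Outer `except TypeError` matches → val = 64.
Result: 64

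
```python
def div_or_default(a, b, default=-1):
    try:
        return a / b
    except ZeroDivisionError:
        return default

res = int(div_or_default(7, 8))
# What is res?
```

Step-by-step execution trace:
1. `div_or_default(7, 8)` enters try: `return 7 / 8` → returns 0.875. No exception raised.
2. `except ZeroDivisionError` is skipped.
3. `int(0.875)` → 0 → res = 0.
Result: 0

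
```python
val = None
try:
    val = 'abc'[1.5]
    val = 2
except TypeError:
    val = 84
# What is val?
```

Step-by-step execution trace:
1. `val = 'abc'[1.5]` raises TypeError.
2. `val = 2` is not reached.
3. `except TypeError` matches → val = 84.
Result: 84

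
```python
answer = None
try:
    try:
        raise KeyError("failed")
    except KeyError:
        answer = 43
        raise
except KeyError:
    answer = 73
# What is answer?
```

Step-by-step execution trace:
1. Inner try: `raise KeyError("failed")` raises KeyError.
2. Inner `except KeyError` matches → answer = 43.
3. bare `raise` re-raises the same KeyError.
4. Outer `except KeyError` matches → answer = 73.
Result: 73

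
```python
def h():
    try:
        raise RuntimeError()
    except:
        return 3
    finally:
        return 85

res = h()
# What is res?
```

Step-by-step execution trace:
1. `h()` enters try: `raise RuntimeError()` raises RuntimeError.
2. bare `except` matches → `return 3` sets pending return value 3.
3. Before returning, `finally: return 85` runs and overrides the pending return.
4. h() returns 85 → res = 85.
Result: 85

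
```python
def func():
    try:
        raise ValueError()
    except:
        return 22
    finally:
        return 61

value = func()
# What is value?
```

Step-by-step execution trace:
1. `func()` enters try: `raise ValueError()` raises ValueError.
2. bare `except` matches → `return 22` sets pending return value 22.
3. Before returning, `finally: return 61` runs and overrides the pending return.
4. func() returns 61 → value = 61.
Result: 61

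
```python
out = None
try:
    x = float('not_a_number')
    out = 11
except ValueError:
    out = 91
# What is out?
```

Step-by-step execution trace:
1. `x = float('not_a_number')` raises ValueError.
2. `out = 11` is not reached.
3. `except ValueError` matches → out = 91.
Result: 91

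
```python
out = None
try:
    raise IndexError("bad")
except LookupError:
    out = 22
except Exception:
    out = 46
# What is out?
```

Step-by-step execution trace:
1. `raise IndexError(...)` raises IndexError.
2. `except LookupError` matches (IndexError is a subclass of LookupError) → out = 22.
3. `except Exception` is not reached.
Result: 22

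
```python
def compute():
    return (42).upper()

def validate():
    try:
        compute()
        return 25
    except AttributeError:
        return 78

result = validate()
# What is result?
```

Step-by-step execution trace:
1. `validate()` calls `compute()`.
2. `compute()` evaluates `(42).upper()`, which raises AttributeError; it propagates to the caller.
3. `return 25` is not reached.
4. `except AttributeError` in validate matches → returns 78.
5. result = 78.
Result: 78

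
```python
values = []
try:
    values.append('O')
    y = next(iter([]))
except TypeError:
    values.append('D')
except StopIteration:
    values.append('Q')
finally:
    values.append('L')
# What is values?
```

Step-by-step execution trace:
1. try: `values.append('O')` → values = ['O'].
2. `y = next(iter([]))` raises StopIteration.
3. `except TypeError` does not match StopIteration; skipped.
4. `except StopIteration` matches → `values.append('Q')` → values = ['O', 'Q'].
5. finally always runs: `values.append('L')` → values = ['O', 'Q', 'L'].
Result: ['O', 'Q', 'L']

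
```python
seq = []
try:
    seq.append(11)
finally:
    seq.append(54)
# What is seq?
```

Step-by-step execution trace:
1. try: `seq.append(11)` → seq = [11].
2. The try body completes without raising.
3. finally always runs: `seq.append(54)` → seq = [11, 54].
Result: [11, 54]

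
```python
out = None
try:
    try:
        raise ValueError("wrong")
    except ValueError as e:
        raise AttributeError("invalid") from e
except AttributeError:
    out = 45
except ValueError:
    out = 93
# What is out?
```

Step-by-step execution trace:
1. Inner try raises ValueError; inner `except ValueError as e` catches it.
2. `raise AttributeError(...) from e` raises AttributeError (ValueError is attached as __cause__, but only AttributeError is active).
3. Outer `except AttributeError` matches → out = 45.
4. `except ValueError` is not reached.
Result: 45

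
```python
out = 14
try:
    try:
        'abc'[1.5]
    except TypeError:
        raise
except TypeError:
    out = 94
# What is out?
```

Step-by-step execution trace:
1. Inner try: `'abc'[1.5]` raises TypeError.
2. Inner `except TypeError` matches; bare `raise` re-raises the same TypeError.
3. Outer `except TypeError` matches → out = 94.
Result: 94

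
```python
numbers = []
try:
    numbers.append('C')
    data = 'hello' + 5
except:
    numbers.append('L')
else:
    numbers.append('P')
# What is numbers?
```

Step-by-step execution trace:
1. try: `numbers.append('C')` → numbers = ['C'].
2. `data = 'hello' + 5` raises TypeError.
3. bare `except` matches → `numbers.append('L')` → numbers = ['C', 'L'].
4. `else` is skipped (an exception was raised).
Result: ['C', 'L']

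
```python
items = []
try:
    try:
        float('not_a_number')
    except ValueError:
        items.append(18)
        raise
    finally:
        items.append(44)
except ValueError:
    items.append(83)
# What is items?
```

Step-by-step execution trace:
1. Inner try: `float('not_a_number')` raises ValueError.
2. Inner `except ValueError` matches → `items.append(18)` → items = [18].
3. bare `raise` re-raises ValueError.
4. Inner `finally` runs during unwinding: `items.append(44)` → items = [18, 44].
5. Outer `except ValueError` matches → `items.append(83)` → items = [18, 44, 83].
Result: [18, 44, 83]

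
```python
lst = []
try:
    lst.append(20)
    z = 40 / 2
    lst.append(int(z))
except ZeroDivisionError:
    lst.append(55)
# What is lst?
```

Step-by-step execution trace:
1. try: `lst.append(20)` → lst = [20].
2. `z = 40 / 2` → z = 20.0. No exception raised.
3. `lst.append(int(z))` → lst = [20, 20].
4. `except ZeroDivisionError` is skipped (no exception was raised).
Result: [20, 20]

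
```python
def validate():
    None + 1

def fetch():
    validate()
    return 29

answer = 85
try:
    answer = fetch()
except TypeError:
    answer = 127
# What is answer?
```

Step-by-step execution trace:
1. answer starts at 85.
2. try: `fetch()` calls `validate()`.
3. `validate()` evaluates `None + 1`, which raises TypeError; it propagates through fetch (uncaught).
4. `return 29` in fetch is not reached; the assignment to answer does not complete.
5. `except TypeError` matches → answer = 127.
Result: 127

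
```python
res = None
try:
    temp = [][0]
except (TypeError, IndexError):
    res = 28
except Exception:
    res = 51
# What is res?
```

Step-by-step execution trace:
1. `temp = [][0]` raises IndexError.
2. `except (TypeError, IndexError)` matches (IndexError is in the tuple) → res = 28.
3. `except Exception` is not reached.
Result: 28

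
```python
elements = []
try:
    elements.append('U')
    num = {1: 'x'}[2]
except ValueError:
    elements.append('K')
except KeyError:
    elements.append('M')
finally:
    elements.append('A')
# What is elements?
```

Step-by-step execution trace:
1. try: `elements.append('U')` → elements = ['U'].
2. `num = {1: 'x'}[2]` raises KeyError.
3. `except ValueError` does not match KeyError; skipped.
4. `except KeyError` matches → `elements.append('M')` → elements = ['U', 'M'].
5. finally always runs: `elements.append('A')` → elements = ['U', 'M', 'A'].
Result: ['U', 'M', 'A']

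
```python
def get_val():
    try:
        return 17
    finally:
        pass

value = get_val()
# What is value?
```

Step-by-step execution trace:
1. `get_val()` enters try: `return 17` sets pending return value 17.
2. Before returning, `finally: pass` runs (no effect).
3. get_val() returns 17 → value = 17.
Result: 17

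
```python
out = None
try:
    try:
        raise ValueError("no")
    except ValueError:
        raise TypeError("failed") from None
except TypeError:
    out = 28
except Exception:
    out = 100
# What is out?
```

Step-by-step execution trace:
1. Inner try raises ValueError; inner `except ValueError` catches it.
2. `raise TypeError(...) from None` raises TypeError (from None suppresses __context__, but the active exception is still TypeError).
3. Outer `except TypeError` matches → out = 28.
4. `except Exception` is not reached.
Result: 28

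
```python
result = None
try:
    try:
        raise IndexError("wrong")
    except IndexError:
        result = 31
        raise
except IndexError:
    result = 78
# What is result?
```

Step-by-step execution trace:
1. Inner try: `raise IndexError("wrong")` raises IndexError.
2. Inner `except IndexError` matches → result = 31.
3. bare `raise` re-raises the same IndexError.
4. Outer `except IndexError` matches → result = 78.
Result: 78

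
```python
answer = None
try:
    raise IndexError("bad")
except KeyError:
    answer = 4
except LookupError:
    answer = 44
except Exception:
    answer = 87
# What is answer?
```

Step-by-step execution trace:
1. `raise IndexError(...)` raises IndexError.
2. `except KeyError` does not match (IndexError is not a subclass of KeyError); skipped.
3. `except LookupError` matches (IndexError is a subclass of LookupError) → answer = 44.
4. `except Exception` is not reached.
Result: 44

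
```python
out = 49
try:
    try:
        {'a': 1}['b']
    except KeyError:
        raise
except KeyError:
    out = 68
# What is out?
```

Step-by-step execution trace:
1. Inner try: `{'a': 1}['b']` raises KeyError.
2. Inner `except KeyError` matches; bare `raise` re-raises the same KeyError.
3. Outer `except KeyError` matches → out = 68.
Result: 68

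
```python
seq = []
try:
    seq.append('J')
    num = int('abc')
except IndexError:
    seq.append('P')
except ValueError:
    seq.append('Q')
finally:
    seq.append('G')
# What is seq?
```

Step-by-step execution trace:
1. try: `seq.append('J')` → seq = ['J'].
2. `num = int('abc')` raises ValueError.
3. `except IndexError` does not match ValueError; skipped.
4. `except ValueError` matches → `seq.append('Q')` → seq = ['J', 'Q'].
5. finally always runs: `seq.append('G')` → seq = ['J', 'Q', 'G'].
Result: ['J', 'Q', 'G']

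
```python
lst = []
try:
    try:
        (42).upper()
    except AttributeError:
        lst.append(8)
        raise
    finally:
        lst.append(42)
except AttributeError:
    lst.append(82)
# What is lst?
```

Step-by-step execution trace:
1. Inner try: `(42).upper()` raises AttributeError.
2. Inner `except AttributeError` matches → `lst.append(8)` → lst = [8].
3. bare `raise` re-raises AttributeError.
4. Inner `finally` runs during unwinding: `lst.append(42)` → lst = [8, 42].
5. Outer `except AttributeError` matches → `lst.append(82)` → lst = [8, 42, 82].
Result: [8, 42, 82]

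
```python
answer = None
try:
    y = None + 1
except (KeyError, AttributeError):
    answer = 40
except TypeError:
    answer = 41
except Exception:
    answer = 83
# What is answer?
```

Step-by-step execution trace:
1. `y = None + 1` raises TypeError.
2. `except (KeyError, AttributeError)` does not match TypeError; skipped.
3. `except TypeError` matches (exact type match) → answer = 41.
4. `except Exception` is not reached.
Result: 41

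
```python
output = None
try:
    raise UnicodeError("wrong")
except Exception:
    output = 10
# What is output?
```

Step-by-step execution trace:
1. `raise UnicodeError(...)` raises UnicodeError.
2. `except Exception` matches (UnicodeError is a subclass of Exception) → output = 10.
Result: 10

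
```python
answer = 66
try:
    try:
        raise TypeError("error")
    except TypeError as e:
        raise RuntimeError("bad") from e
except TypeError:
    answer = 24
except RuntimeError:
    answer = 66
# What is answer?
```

Step-by-step execution trace:
1. Inner try raises TypeError; inner `except TypeError as e` catches it.
2. `raise RuntimeError(...) from e` raises RuntimeError (TypeError is attached as __cause__, but only RuntimeError is active).
3. Outer `except TypeError` does not match RuntimeError; skipped.
4. Outer `except RuntimeError` matches → answer = 66.
Result: 66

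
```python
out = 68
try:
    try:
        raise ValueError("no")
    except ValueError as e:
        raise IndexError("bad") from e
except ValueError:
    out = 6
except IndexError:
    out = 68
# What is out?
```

Step-by-step execution trace:
1. Inner try raises ValueError; inner `except ValueError as e` catches it.
2. `raise IndexError(...) from e` raises IndexError (ValueError is attached as __cause__, but only IndexError is active).
3. Outer `except ValueError` does not match IndexError; skipped.
4. Outer `except IndexError` matches → out = 68.
Result: 68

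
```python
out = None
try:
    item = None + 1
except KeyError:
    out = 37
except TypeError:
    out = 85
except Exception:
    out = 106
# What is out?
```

Step-by-step execution trace:
1. `item = None + 1` raises TypeError.
2. `except KeyError` does not match TypeError; skipped.
3. `except TypeError` matches → out = 85.
4. Remaining except clauses are skipped.
Result: 85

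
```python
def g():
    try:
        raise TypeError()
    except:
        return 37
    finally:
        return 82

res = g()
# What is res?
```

Step-by-step execution trace:
1. `g()` enters try: `raise TypeError()` raises TypeError.
2. bare `except` matches → `return 37` sets pending return value 37.
3. Before returning, `finally: return 82` runs and overrides the pending return.
4. g() returns 82 → res = 82.
Result: 82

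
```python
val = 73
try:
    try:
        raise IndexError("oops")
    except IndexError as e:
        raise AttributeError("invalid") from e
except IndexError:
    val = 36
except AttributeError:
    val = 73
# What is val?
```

Step-by-step execution trace:
1. Inner try raises IndexError; inner `except IndexError as e` catches it.
2. `raise AttributeError(...) from e` raises AttributeError (IndexError is attached as __cause__, but only AttributeError is active).
3. Outer `except IndexError` does not match AttributeError; skipped.
4. Outer `except AttributeError` matches → val = 73.
Result: 73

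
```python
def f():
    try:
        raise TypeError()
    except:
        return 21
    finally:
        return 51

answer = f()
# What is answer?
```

Step-by-step execution trace:
1. `f()` enters try: `raise TypeError()` raises TypeError.
2. bare `except` matches → `return 21` sets pending return value 21.
3. Before returning, `finally: return 51` runs and overrides the pending return.
4. f() returns 51 → answer = 51.
Result: 51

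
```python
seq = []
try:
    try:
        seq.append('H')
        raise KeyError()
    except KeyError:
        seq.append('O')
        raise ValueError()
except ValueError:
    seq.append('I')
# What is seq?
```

Step-by-step execution trace:
1. Inner try: `seq.append('H')` → seq = ['H'].
2. `raise KeyError()` raises KeyError.
3. Inner `except KeyError` matches → `seq.append('O')` → seq = ['H', 'O'].
4. `raise ValueError()` raises ValueError; propagates to outer try.
5. Outer `except ValueError` matches → `seq.append('I')` → seq = ['H', 'O', 'I'].
Result: ['H', 'O', 'I']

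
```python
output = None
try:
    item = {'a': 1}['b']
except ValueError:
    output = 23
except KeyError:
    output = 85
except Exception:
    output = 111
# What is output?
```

Step-by-step execution trace:
1. `item = {'a': 1}['b']` raises KeyError.
2. `except ValueError` does not match KeyError; skipped.
3. `except KeyError` matches → output = 85.
4. Remaining except clauses are skipped.
Result: 85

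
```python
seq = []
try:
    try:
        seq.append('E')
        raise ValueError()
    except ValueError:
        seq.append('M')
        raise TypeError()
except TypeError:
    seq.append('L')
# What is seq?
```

Step-by-step execution trace:
1. Inner try: `seq.append('E')` → seq = ['E'].
2. `raise ValueError()` raises ValueError.
3. Inner `except ValueError` matches → `seq.append('M')` → seq = ['E', 'M'].
4. `raise TypeError()` raises TypeError; propagates to outer try.
5. Outer `except TypeError` matches → `seq.append('L')` → seq = ['E', 'M', 'L'].
Result: ['E', 'M', 'L']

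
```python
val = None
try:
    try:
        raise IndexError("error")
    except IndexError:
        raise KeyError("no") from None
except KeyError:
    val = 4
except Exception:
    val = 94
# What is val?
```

Step-by-step execution trace:
1. Inner try raises IndexError; inner `except IndexError` catches it.
2. `raise KeyError(...) from None` raises KeyError (from None suppresses __context__, but the active exception is still KeyError).
3. Outer `except KeyError` matches → val = 4.
4. `except Exception` is not reached.
Result: 4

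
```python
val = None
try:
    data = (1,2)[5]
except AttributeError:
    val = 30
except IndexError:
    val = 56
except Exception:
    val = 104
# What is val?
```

Step-by-step execution trace:
1. `data = (1,2)[5]` raises IndexError.
2. `except AttributeError` does not match IndexError; skipped.
3. `except IndexError` matches → val = 56.
4. Remaining except clauses are skipped.
Result: 56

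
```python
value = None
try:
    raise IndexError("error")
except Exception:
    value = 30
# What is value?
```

Step-by-step execution trace:
1. `raise IndexError(...)` raises IndexError.
2. `except Exception` matches (IndexError is a subclass of Exception) → value = 30.
Result: 30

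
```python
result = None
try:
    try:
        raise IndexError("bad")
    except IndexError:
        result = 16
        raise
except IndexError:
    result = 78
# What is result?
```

Step-by-step execution trace:
1. Inner try: `raise IndexError("bad")` raises IndexError.
2. Inner `except IndexError` matches → result = 16.
3. bare `raise` re-raises the same IndexError.
4. Outer `except IndexError` matches → result = 78.
Result: 78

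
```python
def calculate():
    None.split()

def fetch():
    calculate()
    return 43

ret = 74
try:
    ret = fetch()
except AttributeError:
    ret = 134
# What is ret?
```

Step-by-step execution trace:
1. ret starts at 74.
2. try: `fetch()` calls `calculate()`.
3. `calculate()` evaluates `None.split()`, which raises AttributeError; it propagates through fetch (uncaught).
4. `return 43` in fetch is not reached; the assignment to ret does not complete.
5. `except AttributeError` matches → ret = 134.
Result: 134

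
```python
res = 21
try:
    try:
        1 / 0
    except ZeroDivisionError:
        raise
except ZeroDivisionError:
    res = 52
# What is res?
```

Step-by-step execution trace:
1. Inner try: `1 / 0` raises ZeroDivisionError.
2. Inner `except ZeroDivisionError` matches; bare `raise` re-raises the same ZeroDivisionError.
3. Outer `except ZeroDivisionError` matches → res = 52.
Result: 52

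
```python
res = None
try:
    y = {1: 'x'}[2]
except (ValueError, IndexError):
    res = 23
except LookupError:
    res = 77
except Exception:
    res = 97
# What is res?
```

Step-by-step execution trace:
1. `y = {1: 'x'}[2]` raises KeyError.
2. `except (ValueError, IndexError)` does not match KeyError; skipped.
3. `except LookupError` matches (KeyError is a subclass of LookupError) → res = 77.
4. `except Exception` is not reached.
Result: 77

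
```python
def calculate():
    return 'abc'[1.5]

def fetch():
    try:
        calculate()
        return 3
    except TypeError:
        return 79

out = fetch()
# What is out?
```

Step-by-step execution trace:
1. `fetch()` calls `calculate()`.
2. `calculate()` evaluates `'abc'[1.5]`, which raises TypeError; it propagates to the caller.
3. `return 3` is not reached.
4. `except TypeError` in fetch matches → returns 79.
5. out = 79.
Result: 79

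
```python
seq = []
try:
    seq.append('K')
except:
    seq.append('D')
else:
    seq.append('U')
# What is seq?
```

Step-by-step execution trace:
1. try: `seq.append('K')` → seq = ['K']. No exception raised.
2. `except` is skipped.
3. `else` runs (try completed without exception): `seq.append('U')` → seq = ['K', 'U'].
Result: ['K', 'U']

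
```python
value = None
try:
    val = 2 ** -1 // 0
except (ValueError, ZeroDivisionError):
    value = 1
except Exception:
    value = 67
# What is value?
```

Step-by-step execution trace:
1. `val = 2 ** -1 // 0` raises ZeroDivisionError.
2. `except (ValueError, ZeroDivisionError)` matches (ZeroDivisionError is in the tuple) → value = 1.
3. `except Exception` is not reached.
Result: 1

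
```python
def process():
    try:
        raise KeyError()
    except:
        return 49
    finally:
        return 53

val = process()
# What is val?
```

Step-by-step execution trace:
1. `process()` enters try: `raise KeyError()` raises KeyError.
2. bare `except` matches → `return 49` sets pending return value 49.
3. Before returning, `finally: return 53` runs and overrides the pending return.
4. process() returns 53 → val = 53.
Result: 53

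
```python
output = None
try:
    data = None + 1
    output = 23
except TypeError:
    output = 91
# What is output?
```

Step-by-step execution trace:
1. `data = None + 1` raises TypeError.
2. `output = 23` is not reached.
3. `except TypeError` matches → output = 91.
Result: 91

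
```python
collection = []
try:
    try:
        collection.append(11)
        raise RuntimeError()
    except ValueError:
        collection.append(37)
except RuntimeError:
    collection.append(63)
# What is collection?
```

Step-by-step execution trace:
1. Inner try: `collection.append(11)` → collection = [11].
2. `raise RuntimeError()` raises RuntimeError.
3. Inner `except ValueError` does not match RuntimeError; exception propagates to outer try.
4. Outer `except RuntimeError` matches → `collection.append(63)` → collection = [11, 63].
Result: [11, 63]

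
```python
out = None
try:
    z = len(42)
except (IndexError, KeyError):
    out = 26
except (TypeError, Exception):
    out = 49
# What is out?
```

Step-by-step execution trace:
1. `z = len(42)` raises TypeError.
2. `except (IndexError, KeyError)` does not match TypeError; skipped.
3. `except (TypeError, Exception)` matches (TypeError is in the tuple) → out = 49.
Result: 49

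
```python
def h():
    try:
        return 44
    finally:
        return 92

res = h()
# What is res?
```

Step-by-step execution trace:
1. `h()` enters try: `return 44` sets pending return value 44.
2. Before returning, `finally: return 92` runs and overrides the pending return.
3. h() returns 92 → res = 92.
Result: 92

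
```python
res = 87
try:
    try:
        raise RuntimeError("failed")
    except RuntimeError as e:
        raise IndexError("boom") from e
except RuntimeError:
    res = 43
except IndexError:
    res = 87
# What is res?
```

Step-by-step execution trace:
1. Inner try raises RuntimeError; inner `except RuntimeError as e` catches it.
2. `raise IndexError(...) from e` raises IndexError (RuntimeError is attached as __cause__, but only IndexError is active).
3. Outer `except RuntimeError` does not match IndexError; skipped.
4. Outer `except IndexError` matches → res = 87.
Result: 87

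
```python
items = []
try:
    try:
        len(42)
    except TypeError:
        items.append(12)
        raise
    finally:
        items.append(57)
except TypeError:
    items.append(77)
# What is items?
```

Step-by-step execution trace:
1. Inner try: `len(42)` raises TypeError.
2. Inner `except TypeError` matches → `items.append(12)` → items = [12].
3. bare `raise` re-raises TypeError.
4. Inner `finally` runs during unwinding: `items.append(57)` → items = [12, 57].
5. Outer `except TypeError` matches → `items.append(77)` → items = [12, 57, 77].
Result: [12, 57, 77]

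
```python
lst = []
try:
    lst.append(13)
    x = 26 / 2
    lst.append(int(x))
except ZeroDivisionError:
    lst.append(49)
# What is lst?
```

Step-by-step execution trace:
1. try: `lst.append(13)` → lst = [13].
2. `x = 26 / 2` → x = 13.0. No exception raised.
3. `lst.append(int(x))` → lst = [13, 13].
4. `except ZeroDivisionError` is skipped (no exception was raised).
Result: [13, 13]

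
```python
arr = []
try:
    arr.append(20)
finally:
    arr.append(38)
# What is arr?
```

Step-by-step execution trace:
1. try: `arr.append(20)` → arr = [20].
2. The try body completes without raising.
3. finally always runs: `arr.append(38)` → arr = [20, 38].
Result: [20, 38]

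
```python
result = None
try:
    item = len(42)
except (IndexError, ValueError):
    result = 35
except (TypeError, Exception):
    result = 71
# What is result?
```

Step-by-step execution trace:
1. `item = len(42)` raises TypeError.
2. `except (IndexError, ValueError)` does not match TypeError; skipped.
3. `except (TypeError, Exception)` matches (TypeError is in the tuple) → result = 71.
Result: 71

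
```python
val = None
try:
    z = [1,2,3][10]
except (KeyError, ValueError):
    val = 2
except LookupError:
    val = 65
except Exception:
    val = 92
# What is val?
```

Step-by-step execution trace:
1. `z = [1,2,3][10]` raises IndexError.
2. `except (KeyError, ValueError)` does not match IndexError; skipped.
3. `except LookupError` matches (IndexError is a subclass of LookupError) → val = 65.
4. `except Exception` is not reached.
Result: 65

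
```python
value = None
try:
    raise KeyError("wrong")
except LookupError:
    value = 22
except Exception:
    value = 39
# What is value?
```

Step-by-step execution trace:
1. `raise KeyError(...)` raises KeyError.
2. `except LookupError` matches (KeyError is a subclass of LookupError) → value = 22.
3. `except Exception` is not reached.
Result: 22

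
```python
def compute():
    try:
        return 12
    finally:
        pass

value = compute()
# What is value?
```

Step-by-step execution trace:
1. `compute()` enters try: `return 12` sets pending return value 12.
2. Before returning, `finally: pass` runs (no effect).
3. compute() returns 12 → value = 12.
Result: 12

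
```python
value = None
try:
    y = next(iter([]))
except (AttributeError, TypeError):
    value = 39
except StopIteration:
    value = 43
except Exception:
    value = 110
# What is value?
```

Step-by-step execution trace:
1. `y = next(iter([]))` raises StopIteration.
2. `except (AttributeError, TypeError)` does not match StopIteration; skipped.
3. `except StopIteration` matches (exact type match) → value = 43.
4. `except Exception` is not reached.
Result: 43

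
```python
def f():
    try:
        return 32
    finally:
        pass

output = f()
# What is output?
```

Step-by-step execution trace:
1. `f()` enters try: `return 32` sets pending return value 32.
2. Before returning, `finally: pass` runs (no effect).
3. f() returns 32 → output = 32.
Result: 32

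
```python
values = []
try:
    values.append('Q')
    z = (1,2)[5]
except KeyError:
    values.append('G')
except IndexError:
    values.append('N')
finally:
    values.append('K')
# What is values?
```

Step-by-step execution trace:
1. try: `values.append('Q')` → values = ['Q'].
2. `z = (1,2)[5]` raises IndexError.
3. `except KeyError` does not match IndexError; skipped.
4. `except IndexError` matches → `values.append('N')` → values = ['Q', 'N'].
5. finally always runs: `values.append('K')` → values = ['Q', 'N', 'K'].
Result: ['Q', 'N', 'K']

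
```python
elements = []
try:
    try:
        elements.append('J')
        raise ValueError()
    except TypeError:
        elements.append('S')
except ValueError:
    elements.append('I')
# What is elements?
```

Step-by-step execution trace:
1. Inner try: `elements.append('J')` → elements = ['J'].
2. `raise ValueError()` raises ValueError.
3. Inner `except TypeError` does not match ValueError; exception propagates to outer try.
4. Outer `except ValueError` matches → `elements.append('I')` → elements = ['J', 'I'].
Result: ['J', 'I']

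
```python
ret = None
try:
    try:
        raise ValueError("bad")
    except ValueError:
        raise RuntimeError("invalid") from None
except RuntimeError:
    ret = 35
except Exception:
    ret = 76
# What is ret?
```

Step-by-step execution trace:
1. Inner try raises ValueError; inner `except ValueError` catches it.
2. `raise RuntimeError(...) from None` raises RuntimeError (from None suppresses __context__, but the active exception is still RuntimeError).
3. Outer `except RuntimeError` matches → ret = 35.
4. `except Exception` is not reached.
Result: 35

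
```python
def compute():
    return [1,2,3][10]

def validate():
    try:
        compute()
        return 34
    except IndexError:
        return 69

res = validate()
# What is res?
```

Step-by-step execution trace:
1. `validate()` calls `compute()`.
2. `compute()` evaluates `[1,2,3][10]`, which raises IndexError; it propagates to the caller.
3. `return 34` is not reached.
4. `except IndexError` in validate matches → returns 69.
5. res = 69.
Result: 69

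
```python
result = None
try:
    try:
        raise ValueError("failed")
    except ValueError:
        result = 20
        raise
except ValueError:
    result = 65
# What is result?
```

Step-by-step execution trace:
1. Inner try: `raise ValueError("failed")` raises ValueError.
2. Inner `except ValueError` matches → result = 20.
3. bare `raise` re-raises the same ValueError.
4. Outer `except ValueError` matches → result = 65.
Result: 65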